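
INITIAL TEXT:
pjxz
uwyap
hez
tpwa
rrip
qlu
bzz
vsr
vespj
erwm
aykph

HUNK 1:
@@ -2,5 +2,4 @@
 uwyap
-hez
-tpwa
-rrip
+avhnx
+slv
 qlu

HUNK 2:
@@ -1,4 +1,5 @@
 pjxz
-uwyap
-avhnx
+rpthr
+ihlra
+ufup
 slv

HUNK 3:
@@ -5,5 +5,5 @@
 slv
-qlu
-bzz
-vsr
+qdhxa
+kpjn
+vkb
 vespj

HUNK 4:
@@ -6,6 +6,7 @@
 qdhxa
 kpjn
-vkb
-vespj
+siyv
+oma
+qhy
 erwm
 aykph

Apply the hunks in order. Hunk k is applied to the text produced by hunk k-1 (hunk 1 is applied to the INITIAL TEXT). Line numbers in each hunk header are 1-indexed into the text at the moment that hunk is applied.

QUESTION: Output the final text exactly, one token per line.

Hunk 1: at line 2 remove [hez,tpwa,rrip] add [avhnx,slv] -> 10 lines: pjxz uwyap avhnx slv qlu bzz vsr vespj erwm aykph
Hunk 2: at line 1 remove [uwyap,avhnx] add [rpthr,ihlra,ufup] -> 11 lines: pjxz rpthr ihlra ufup slv qlu bzz vsr vespj erwm aykph
Hunk 3: at line 5 remove [qlu,bzz,vsr] add [qdhxa,kpjn,vkb] -> 11 lines: pjxz rpthr ihlra ufup slv qdhxa kpjn vkb vespj erwm aykph
Hunk 4: at line 6 remove [vkb,vespj] add [siyv,oma,qhy] -> 12 lines: pjxz rpthr ihlra ufup slv qdhxa kpjn siyv oma qhy erwm aykph

Answer: pjxz
rpthr
ihlra
ufup
slv
qdhxa
kpjn
siyv
oma
qhy
erwm
aykph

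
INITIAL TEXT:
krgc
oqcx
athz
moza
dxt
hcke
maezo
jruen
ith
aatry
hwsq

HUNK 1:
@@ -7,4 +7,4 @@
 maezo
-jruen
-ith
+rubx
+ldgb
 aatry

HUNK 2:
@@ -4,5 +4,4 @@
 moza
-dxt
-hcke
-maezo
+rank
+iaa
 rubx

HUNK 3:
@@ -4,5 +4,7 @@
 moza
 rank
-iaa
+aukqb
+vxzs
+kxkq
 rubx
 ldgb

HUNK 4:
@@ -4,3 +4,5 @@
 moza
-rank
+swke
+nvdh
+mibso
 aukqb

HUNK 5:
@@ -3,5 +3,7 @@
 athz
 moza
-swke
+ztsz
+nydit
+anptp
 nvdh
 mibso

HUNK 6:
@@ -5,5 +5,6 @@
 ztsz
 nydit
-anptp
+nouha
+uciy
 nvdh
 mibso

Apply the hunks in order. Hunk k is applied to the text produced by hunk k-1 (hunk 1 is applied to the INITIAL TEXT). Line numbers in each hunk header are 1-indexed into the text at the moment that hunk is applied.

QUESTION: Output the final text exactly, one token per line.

Answer: krgc
oqcx
athz
moza
ztsz
nydit
nouha
uciy
nvdh
mibso
aukqb
vxzs
kxkq
rubx
ldgb
aatry
hwsq

Derivation:
Hunk 1: at line 7 remove [jruen,ith] add [rubx,ldgb] -> 11 lines: krgc oqcx athz moza dxt hcke maezo rubx ldgb aatry hwsq
Hunk 2: at line 4 remove [dxt,hcke,maezo] add [rank,iaa] -> 10 lines: krgc oqcx athz moza rank iaa rubx ldgb aatry hwsq
Hunk 3: at line 4 remove [iaa] add [aukqb,vxzs,kxkq] -> 12 lines: krgc oqcx athz moza rank aukqb vxzs kxkq rubx ldgb aatry hwsq
Hunk 4: at line 4 remove [rank] add [swke,nvdh,mibso] -> 14 lines: krgc oqcx athz moza swke nvdh mibso aukqb vxzs kxkq rubx ldgb aatry hwsq
Hunk 5: at line 3 remove [swke] add [ztsz,nydit,anptp] -> 16 lines: krgc oqcx athz moza ztsz nydit anptp nvdh mibso aukqb vxzs kxkq rubx ldgb aatry hwsq
Hunk 6: at line 5 remove [anptp] add [nouha,uciy] -> 17 lines: krgc oqcx athz moza ztsz nydit nouha uciy nvdh mibso aukqb vxzs kxkq rubx ldgb aatry hwsq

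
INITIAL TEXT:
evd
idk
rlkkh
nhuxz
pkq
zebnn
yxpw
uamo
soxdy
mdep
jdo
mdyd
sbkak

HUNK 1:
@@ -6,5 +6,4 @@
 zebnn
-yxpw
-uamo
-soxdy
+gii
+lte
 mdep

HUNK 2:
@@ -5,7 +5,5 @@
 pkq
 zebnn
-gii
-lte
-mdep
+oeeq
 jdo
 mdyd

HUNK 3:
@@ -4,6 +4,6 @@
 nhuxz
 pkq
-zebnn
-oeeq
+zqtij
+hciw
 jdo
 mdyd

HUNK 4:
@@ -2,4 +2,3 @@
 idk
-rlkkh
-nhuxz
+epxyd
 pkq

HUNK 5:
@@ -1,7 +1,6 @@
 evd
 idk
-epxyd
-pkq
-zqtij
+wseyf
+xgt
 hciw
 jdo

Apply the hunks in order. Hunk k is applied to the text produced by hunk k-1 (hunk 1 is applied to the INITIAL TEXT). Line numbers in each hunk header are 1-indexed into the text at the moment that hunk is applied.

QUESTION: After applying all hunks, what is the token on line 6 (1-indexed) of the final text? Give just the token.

Hunk 1: at line 6 remove [yxpw,uamo,soxdy] add [gii,lte] -> 12 lines: evd idk rlkkh nhuxz pkq zebnn gii lte mdep jdo mdyd sbkak
Hunk 2: at line 5 remove [gii,lte,mdep] add [oeeq] -> 10 lines: evd idk rlkkh nhuxz pkq zebnn oeeq jdo mdyd sbkak
Hunk 3: at line 4 remove [zebnn,oeeq] add [zqtij,hciw] -> 10 lines: evd idk rlkkh nhuxz pkq zqtij hciw jdo mdyd sbkak
Hunk 4: at line 2 remove [rlkkh,nhuxz] add [epxyd] -> 9 lines: evd idk epxyd pkq zqtij hciw jdo mdyd sbkak
Hunk 5: at line 1 remove [epxyd,pkq,zqtij] add [wseyf,xgt] -> 8 lines: evd idk wseyf xgt hciw jdo mdyd sbkak
Final line 6: jdo

Answer: jdo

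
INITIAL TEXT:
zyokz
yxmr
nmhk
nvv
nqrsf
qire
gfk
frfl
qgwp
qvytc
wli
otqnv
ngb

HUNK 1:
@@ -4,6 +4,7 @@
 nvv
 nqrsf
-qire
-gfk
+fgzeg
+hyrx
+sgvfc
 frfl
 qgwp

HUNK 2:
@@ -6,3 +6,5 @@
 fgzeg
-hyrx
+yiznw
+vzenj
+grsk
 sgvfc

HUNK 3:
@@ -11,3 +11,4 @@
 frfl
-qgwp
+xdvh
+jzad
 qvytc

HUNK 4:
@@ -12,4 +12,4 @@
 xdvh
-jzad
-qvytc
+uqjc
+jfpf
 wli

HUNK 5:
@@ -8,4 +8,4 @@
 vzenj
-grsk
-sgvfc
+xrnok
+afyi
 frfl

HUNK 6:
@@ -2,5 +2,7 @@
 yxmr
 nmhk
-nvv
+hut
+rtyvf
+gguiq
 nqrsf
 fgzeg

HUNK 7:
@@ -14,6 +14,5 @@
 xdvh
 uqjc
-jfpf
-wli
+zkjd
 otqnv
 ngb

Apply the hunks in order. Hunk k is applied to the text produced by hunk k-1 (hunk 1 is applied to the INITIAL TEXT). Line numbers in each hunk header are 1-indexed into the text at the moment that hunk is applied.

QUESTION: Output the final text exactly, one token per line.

Answer: zyokz
yxmr
nmhk
hut
rtyvf
gguiq
nqrsf
fgzeg
yiznw
vzenj
xrnok
afyi
frfl
xdvh
uqjc
zkjd
otqnv
ngb

Derivation:
Hunk 1: at line 4 remove [qire,gfk] add [fgzeg,hyrx,sgvfc] -> 14 lines: zyokz yxmr nmhk nvv nqrsf fgzeg hyrx sgvfc frfl qgwp qvytc wli otqnv ngb
Hunk 2: at line 6 remove [hyrx] add [yiznw,vzenj,grsk] -> 16 lines: zyokz yxmr nmhk nvv nqrsf fgzeg yiznw vzenj grsk sgvfc frfl qgwp qvytc wli otqnv ngb
Hunk 3: at line 11 remove [qgwp] add [xdvh,jzad] -> 17 lines: zyokz yxmr nmhk nvv nqrsf fgzeg yiznw vzenj grsk sgvfc frfl xdvh jzad qvytc wli otqnv ngb
Hunk 4: at line 12 remove [jzad,qvytc] add [uqjc,jfpf] -> 17 lines: zyokz yxmr nmhk nvv nqrsf fgzeg yiznw vzenj grsk sgvfc frfl xdvh uqjc jfpf wli otqnv ngb
Hunk 5: at line 8 remove [grsk,sgvfc] add [xrnok,afyi] -> 17 lines: zyokz yxmr nmhk nvv nqrsf fgzeg yiznw vzenj xrnok afyi frfl xdvh uqjc jfpf wli otqnv ngb
Hunk 6: at line 2 remove [nvv] add [hut,rtyvf,gguiq] -> 19 lines: zyokz yxmr nmhk hut rtyvf gguiq nqrsf fgzeg yiznw vzenj xrnok afyi frfl xdvh uqjc jfpf wli otqnv ngb
Hunk 7: at line 14 remove [jfpf,wli] add [zkjd] -> 18 lines: zyokz yxmr nmhk hut rtyvf gguiq nqrsf fgzeg yiznw vzenj xrnok afyi frfl xdvh uqjc zkjd otqnv ngb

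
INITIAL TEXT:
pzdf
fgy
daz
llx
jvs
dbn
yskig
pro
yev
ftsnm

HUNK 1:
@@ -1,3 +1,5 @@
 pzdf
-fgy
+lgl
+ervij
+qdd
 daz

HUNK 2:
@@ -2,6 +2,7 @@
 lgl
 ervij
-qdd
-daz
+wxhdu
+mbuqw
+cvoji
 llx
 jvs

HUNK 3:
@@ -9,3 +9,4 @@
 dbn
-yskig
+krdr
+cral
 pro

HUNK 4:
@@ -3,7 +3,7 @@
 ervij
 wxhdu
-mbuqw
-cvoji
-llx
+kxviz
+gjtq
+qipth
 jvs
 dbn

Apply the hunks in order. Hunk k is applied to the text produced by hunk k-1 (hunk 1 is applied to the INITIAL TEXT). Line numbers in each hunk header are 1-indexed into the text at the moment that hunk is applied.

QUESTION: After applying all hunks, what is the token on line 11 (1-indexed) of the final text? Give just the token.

Answer: cral

Derivation:
Hunk 1: at line 1 remove [fgy] add [lgl,ervij,qdd] -> 12 lines: pzdf lgl ervij qdd daz llx jvs dbn yskig pro yev ftsnm
Hunk 2: at line 2 remove [qdd,daz] add [wxhdu,mbuqw,cvoji] -> 13 lines: pzdf lgl ervij wxhdu mbuqw cvoji llx jvs dbn yskig pro yev ftsnm
Hunk 3: at line 9 remove [yskig] add [krdr,cral] -> 14 lines: pzdf lgl ervij wxhdu mbuqw cvoji llx jvs dbn krdr cral pro yev ftsnm
Hunk 4: at line 3 remove [mbuqw,cvoji,llx] add [kxviz,gjtq,qipth] -> 14 lines: pzdf lgl ervij wxhdu kxviz gjtq qipth jvs dbn krdr cral pro yev ftsnm
Final line 11: cral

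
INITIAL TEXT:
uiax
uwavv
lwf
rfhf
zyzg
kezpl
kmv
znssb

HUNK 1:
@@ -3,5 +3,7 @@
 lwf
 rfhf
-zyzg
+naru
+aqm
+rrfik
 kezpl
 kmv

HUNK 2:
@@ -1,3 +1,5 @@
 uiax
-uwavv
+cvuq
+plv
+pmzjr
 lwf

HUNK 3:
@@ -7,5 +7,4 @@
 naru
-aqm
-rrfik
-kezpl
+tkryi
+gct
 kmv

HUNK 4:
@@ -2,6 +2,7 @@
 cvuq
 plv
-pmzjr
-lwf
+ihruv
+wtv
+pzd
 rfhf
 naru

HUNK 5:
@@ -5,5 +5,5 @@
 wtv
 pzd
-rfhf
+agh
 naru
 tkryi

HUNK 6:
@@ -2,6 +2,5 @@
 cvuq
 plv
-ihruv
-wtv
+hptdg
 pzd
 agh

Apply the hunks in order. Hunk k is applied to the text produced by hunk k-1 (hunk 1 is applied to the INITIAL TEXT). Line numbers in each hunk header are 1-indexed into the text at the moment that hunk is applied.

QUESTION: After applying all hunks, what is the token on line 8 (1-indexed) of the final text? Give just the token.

Hunk 1: at line 3 remove [zyzg] add [naru,aqm,rrfik] -> 10 lines: uiax uwavv lwf rfhf naru aqm rrfik kezpl kmv znssb
Hunk 2: at line 1 remove [uwavv] add [cvuq,plv,pmzjr] -> 12 lines: uiax cvuq plv pmzjr lwf rfhf naru aqm rrfik kezpl kmv znssb
Hunk 3: at line 7 remove [aqm,rrfik,kezpl] add [tkryi,gct] -> 11 lines: uiax cvuq plv pmzjr lwf rfhf naru tkryi gct kmv znssb
Hunk 4: at line 2 remove [pmzjr,lwf] add [ihruv,wtv,pzd] -> 12 lines: uiax cvuq plv ihruv wtv pzd rfhf naru tkryi gct kmv znssb
Hunk 5: at line 5 remove [rfhf] add [agh] -> 12 lines: uiax cvuq plv ihruv wtv pzd agh naru tkryi gct kmv znssb
Hunk 6: at line 2 remove [ihruv,wtv] add [hptdg] -> 11 lines: uiax cvuq plv hptdg pzd agh naru tkryi gct kmv znssb
Final line 8: tkryi

Answer: tkryi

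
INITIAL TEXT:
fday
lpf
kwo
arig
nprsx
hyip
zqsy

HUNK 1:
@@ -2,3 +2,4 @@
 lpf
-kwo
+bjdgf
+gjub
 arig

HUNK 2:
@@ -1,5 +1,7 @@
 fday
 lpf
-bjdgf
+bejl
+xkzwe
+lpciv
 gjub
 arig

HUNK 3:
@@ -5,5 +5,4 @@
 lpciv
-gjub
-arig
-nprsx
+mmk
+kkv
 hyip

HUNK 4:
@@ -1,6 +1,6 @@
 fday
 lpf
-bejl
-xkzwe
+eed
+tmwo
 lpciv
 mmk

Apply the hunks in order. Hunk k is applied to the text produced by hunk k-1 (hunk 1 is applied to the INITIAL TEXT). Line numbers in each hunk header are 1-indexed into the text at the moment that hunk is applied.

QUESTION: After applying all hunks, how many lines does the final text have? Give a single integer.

Answer: 9

Derivation:
Hunk 1: at line 2 remove [kwo] add [bjdgf,gjub] -> 8 lines: fday lpf bjdgf gjub arig nprsx hyip zqsy
Hunk 2: at line 1 remove [bjdgf] add [bejl,xkzwe,lpciv] -> 10 lines: fday lpf bejl xkzwe lpciv gjub arig nprsx hyip zqsy
Hunk 3: at line 5 remove [gjub,arig,nprsx] add [mmk,kkv] -> 9 lines: fday lpf bejl xkzwe lpciv mmk kkv hyip zqsy
Hunk 4: at line 1 remove [bejl,xkzwe] add [eed,tmwo] -> 9 lines: fday lpf eed tmwo lpciv mmk kkv hyip zqsy
Final line count: 9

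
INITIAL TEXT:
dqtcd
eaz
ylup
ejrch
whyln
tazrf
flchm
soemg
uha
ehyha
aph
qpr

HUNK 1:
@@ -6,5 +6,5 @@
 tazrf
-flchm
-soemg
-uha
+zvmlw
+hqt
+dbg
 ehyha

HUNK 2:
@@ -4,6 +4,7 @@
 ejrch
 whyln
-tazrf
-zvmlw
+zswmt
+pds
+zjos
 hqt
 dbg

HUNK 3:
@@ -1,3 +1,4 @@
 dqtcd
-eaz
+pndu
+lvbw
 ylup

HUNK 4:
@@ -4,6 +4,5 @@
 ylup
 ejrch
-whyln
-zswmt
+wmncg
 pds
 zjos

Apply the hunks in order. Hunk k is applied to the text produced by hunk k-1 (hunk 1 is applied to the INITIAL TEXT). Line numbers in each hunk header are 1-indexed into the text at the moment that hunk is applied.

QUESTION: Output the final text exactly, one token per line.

Hunk 1: at line 6 remove [flchm,soemg,uha] add [zvmlw,hqt,dbg] -> 12 lines: dqtcd eaz ylup ejrch whyln tazrf zvmlw hqt dbg ehyha aph qpr
Hunk 2: at line 4 remove [tazrf,zvmlw] add [zswmt,pds,zjos] -> 13 lines: dqtcd eaz ylup ejrch whyln zswmt pds zjos hqt dbg ehyha aph qpr
Hunk 3: at line 1 remove [eaz] add [pndu,lvbw] -> 14 lines: dqtcd pndu lvbw ylup ejrch whyln zswmt pds zjos hqt dbg ehyha aph qpr
Hunk 4: at line 4 remove [whyln,zswmt] add [wmncg] -> 13 lines: dqtcd pndu lvbw ylup ejrch wmncg pds zjos hqt dbg ehyha aph qpr

Answer: dqtcd
pndu
lvbw
ylup
ejrch
wmncg
pds
zjos
hqt
dbg
ehyha
aph
qpr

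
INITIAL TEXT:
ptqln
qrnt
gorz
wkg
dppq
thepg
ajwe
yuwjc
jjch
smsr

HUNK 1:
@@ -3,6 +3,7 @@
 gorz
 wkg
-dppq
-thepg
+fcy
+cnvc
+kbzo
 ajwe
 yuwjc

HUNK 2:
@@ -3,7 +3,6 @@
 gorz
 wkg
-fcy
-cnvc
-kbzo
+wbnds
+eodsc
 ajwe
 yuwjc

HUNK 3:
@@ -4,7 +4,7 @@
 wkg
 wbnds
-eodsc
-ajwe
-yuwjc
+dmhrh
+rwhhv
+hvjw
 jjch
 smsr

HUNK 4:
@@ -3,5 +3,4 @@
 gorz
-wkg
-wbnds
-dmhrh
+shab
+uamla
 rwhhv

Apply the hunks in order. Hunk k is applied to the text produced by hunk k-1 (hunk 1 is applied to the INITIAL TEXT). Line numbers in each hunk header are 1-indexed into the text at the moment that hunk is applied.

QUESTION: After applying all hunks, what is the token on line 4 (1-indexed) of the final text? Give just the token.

Hunk 1: at line 3 remove [dppq,thepg] add [fcy,cnvc,kbzo] -> 11 lines: ptqln qrnt gorz wkg fcy cnvc kbzo ajwe yuwjc jjch smsr
Hunk 2: at line 3 remove [fcy,cnvc,kbzo] add [wbnds,eodsc] -> 10 lines: ptqln qrnt gorz wkg wbnds eodsc ajwe yuwjc jjch smsr
Hunk 3: at line 4 remove [eodsc,ajwe,yuwjc] add [dmhrh,rwhhv,hvjw] -> 10 lines: ptqln qrnt gorz wkg wbnds dmhrh rwhhv hvjw jjch smsr
Hunk 4: at line 3 remove [wkg,wbnds,dmhrh] add [shab,uamla] -> 9 lines: ptqln qrnt gorz shab uamla rwhhv hvjw jjch smsr
Final line 4: shab

Answer: shab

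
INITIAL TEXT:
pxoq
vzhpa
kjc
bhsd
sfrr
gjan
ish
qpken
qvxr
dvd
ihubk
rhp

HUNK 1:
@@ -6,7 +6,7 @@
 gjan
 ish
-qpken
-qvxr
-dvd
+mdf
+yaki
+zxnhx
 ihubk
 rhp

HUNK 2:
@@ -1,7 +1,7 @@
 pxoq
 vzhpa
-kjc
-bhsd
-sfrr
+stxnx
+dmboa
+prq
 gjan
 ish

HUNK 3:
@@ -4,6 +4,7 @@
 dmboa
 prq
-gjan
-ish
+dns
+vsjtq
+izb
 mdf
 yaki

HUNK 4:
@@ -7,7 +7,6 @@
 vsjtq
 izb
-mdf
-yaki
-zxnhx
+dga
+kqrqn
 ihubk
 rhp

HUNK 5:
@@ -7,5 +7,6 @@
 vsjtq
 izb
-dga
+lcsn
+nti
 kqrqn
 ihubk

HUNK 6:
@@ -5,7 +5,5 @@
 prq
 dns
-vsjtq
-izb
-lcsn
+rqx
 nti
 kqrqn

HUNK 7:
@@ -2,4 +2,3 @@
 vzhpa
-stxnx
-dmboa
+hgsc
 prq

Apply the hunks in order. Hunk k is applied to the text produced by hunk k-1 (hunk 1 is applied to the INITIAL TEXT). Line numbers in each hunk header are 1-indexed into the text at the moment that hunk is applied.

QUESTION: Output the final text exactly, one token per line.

Hunk 1: at line 6 remove [qpken,qvxr,dvd] add [mdf,yaki,zxnhx] -> 12 lines: pxoq vzhpa kjc bhsd sfrr gjan ish mdf yaki zxnhx ihubk rhp
Hunk 2: at line 1 remove [kjc,bhsd,sfrr] add [stxnx,dmboa,prq] -> 12 lines: pxoq vzhpa stxnx dmboa prq gjan ish mdf yaki zxnhx ihubk rhp
Hunk 3: at line 4 remove [gjan,ish] add [dns,vsjtq,izb] -> 13 lines: pxoq vzhpa stxnx dmboa prq dns vsjtq izb mdf yaki zxnhx ihubk rhp
Hunk 4: at line 7 remove [mdf,yaki,zxnhx] add [dga,kqrqn] -> 12 lines: pxoq vzhpa stxnx dmboa prq dns vsjtq izb dga kqrqn ihubk rhp
Hunk 5: at line 7 remove [dga] add [lcsn,nti] -> 13 lines: pxoq vzhpa stxnx dmboa prq dns vsjtq izb lcsn nti kqrqn ihubk rhp
Hunk 6: at line 5 remove [vsjtq,izb,lcsn] add [rqx] -> 11 lines: pxoq vzhpa stxnx dmboa prq dns rqx nti kqrqn ihubk rhp
Hunk 7: at line 2 remove [stxnx,dmboa] add [hgsc] -> 10 lines: pxoq vzhpa hgsc prq dns rqx nti kqrqn ihubk rhp

Answer: pxoq
vzhpa
hgsc
prq
dns
rqx
nti
kqrqn
ihubk
rhp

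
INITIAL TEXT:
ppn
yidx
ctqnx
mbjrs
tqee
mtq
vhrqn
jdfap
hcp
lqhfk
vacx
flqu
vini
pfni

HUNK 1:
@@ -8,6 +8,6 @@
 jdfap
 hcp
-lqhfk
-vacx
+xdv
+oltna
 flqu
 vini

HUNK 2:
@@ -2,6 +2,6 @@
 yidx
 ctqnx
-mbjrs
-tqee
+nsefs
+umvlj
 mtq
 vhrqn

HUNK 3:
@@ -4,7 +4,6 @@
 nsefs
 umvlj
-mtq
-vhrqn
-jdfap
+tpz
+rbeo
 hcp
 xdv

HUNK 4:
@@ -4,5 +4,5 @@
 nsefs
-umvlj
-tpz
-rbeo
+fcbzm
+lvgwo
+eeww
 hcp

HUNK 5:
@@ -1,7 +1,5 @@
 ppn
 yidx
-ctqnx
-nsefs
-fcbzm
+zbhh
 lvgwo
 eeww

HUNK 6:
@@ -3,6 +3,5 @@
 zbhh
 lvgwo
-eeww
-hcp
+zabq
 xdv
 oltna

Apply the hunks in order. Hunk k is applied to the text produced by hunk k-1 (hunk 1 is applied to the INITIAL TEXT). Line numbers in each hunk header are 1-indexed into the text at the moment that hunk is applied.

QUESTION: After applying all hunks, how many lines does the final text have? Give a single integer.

Answer: 10

Derivation:
Hunk 1: at line 8 remove [lqhfk,vacx] add [xdv,oltna] -> 14 lines: ppn yidx ctqnx mbjrs tqee mtq vhrqn jdfap hcp xdv oltna flqu vini pfni
Hunk 2: at line 2 remove [mbjrs,tqee] add [nsefs,umvlj] -> 14 lines: ppn yidx ctqnx nsefs umvlj mtq vhrqn jdfap hcp xdv oltna flqu vini pfni
Hunk 3: at line 4 remove [mtq,vhrqn,jdfap] add [tpz,rbeo] -> 13 lines: ppn yidx ctqnx nsefs umvlj tpz rbeo hcp xdv oltna flqu vini pfni
Hunk 4: at line 4 remove [umvlj,tpz,rbeo] add [fcbzm,lvgwo,eeww] -> 13 lines: ppn yidx ctqnx nsefs fcbzm lvgwo eeww hcp xdv oltna flqu vini pfni
Hunk 5: at line 1 remove [ctqnx,nsefs,fcbzm] add [zbhh] -> 11 lines: ppn yidx zbhh lvgwo eeww hcp xdv oltna flqu vini pfni
Hunk 6: at line 3 remove [eeww,hcp] add [zabq] -> 10 lines: ppn yidx zbhh lvgwo zabq xdv oltna flqu vini pfni
Final line count: 10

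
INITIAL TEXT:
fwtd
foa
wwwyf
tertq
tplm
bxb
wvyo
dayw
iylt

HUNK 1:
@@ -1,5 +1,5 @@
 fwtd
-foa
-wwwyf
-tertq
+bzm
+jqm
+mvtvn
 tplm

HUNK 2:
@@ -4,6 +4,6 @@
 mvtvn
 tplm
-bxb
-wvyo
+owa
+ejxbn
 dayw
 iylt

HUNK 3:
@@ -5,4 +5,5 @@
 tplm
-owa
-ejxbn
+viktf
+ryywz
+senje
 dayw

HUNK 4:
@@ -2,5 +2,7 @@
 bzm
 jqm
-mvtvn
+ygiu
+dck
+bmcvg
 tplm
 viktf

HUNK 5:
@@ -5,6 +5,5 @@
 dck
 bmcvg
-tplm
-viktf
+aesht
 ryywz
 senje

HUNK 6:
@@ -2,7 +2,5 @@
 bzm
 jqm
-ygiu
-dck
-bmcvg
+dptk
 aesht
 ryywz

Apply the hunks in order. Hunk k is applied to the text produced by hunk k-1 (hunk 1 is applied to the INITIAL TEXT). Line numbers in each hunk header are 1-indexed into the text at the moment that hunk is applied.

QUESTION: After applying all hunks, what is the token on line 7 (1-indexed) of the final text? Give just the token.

Hunk 1: at line 1 remove [foa,wwwyf,tertq] add [bzm,jqm,mvtvn] -> 9 lines: fwtd bzm jqm mvtvn tplm bxb wvyo dayw iylt
Hunk 2: at line 4 remove [bxb,wvyo] add [owa,ejxbn] -> 9 lines: fwtd bzm jqm mvtvn tplm owa ejxbn dayw iylt
Hunk 3: at line 5 remove [owa,ejxbn] add [viktf,ryywz,senje] -> 10 lines: fwtd bzm jqm mvtvn tplm viktf ryywz senje dayw iylt
Hunk 4: at line 2 remove [mvtvn] add [ygiu,dck,bmcvg] -> 12 lines: fwtd bzm jqm ygiu dck bmcvg tplm viktf ryywz senje dayw iylt
Hunk 5: at line 5 remove [tplm,viktf] add [aesht] -> 11 lines: fwtd bzm jqm ygiu dck bmcvg aesht ryywz senje dayw iylt
Hunk 6: at line 2 remove [ygiu,dck,bmcvg] add [dptk] -> 9 lines: fwtd bzm jqm dptk aesht ryywz senje dayw iylt
Final line 7: senje

Answer: senje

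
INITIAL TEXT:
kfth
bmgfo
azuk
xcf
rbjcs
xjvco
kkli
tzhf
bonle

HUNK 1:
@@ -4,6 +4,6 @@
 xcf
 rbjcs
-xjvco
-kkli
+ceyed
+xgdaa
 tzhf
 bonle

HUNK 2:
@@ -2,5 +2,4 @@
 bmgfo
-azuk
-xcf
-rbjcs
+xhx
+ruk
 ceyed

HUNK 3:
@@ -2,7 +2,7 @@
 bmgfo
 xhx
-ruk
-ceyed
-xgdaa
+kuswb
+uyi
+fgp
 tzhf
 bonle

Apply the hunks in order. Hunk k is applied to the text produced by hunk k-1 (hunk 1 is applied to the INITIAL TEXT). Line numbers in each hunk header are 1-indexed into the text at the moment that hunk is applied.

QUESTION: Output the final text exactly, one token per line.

Hunk 1: at line 4 remove [xjvco,kkli] add [ceyed,xgdaa] -> 9 lines: kfth bmgfo azuk xcf rbjcs ceyed xgdaa tzhf bonle
Hunk 2: at line 2 remove [azuk,xcf,rbjcs] add [xhx,ruk] -> 8 lines: kfth bmgfo xhx ruk ceyed xgdaa tzhf bonle
Hunk 3: at line 2 remove [ruk,ceyed,xgdaa] add [kuswb,uyi,fgp] -> 8 lines: kfth bmgfo xhx kuswb uyi fgp tzhf bonle

Answer: kfth
bmgfo
xhx
kuswb
uyi
fgp
tzhf
bonle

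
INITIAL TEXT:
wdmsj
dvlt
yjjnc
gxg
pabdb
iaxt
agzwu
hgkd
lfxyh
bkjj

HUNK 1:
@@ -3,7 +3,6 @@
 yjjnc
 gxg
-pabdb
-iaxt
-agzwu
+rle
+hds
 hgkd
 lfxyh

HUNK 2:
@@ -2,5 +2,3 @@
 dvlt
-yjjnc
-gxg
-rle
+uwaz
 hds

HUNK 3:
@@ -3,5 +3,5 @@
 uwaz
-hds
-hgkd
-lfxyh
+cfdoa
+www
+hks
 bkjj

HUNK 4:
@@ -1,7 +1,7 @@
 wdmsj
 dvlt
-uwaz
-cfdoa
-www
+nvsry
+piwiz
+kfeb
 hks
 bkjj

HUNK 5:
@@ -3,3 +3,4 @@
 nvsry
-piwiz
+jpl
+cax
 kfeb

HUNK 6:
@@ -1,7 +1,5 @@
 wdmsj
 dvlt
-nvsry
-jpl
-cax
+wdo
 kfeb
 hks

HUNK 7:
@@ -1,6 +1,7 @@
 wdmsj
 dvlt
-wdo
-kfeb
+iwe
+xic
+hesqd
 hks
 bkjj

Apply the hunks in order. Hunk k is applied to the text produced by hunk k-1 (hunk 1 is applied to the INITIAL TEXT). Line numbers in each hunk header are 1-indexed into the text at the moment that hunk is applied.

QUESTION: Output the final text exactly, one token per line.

Answer: wdmsj
dvlt
iwe
xic
hesqd
hks
bkjj

Derivation:
Hunk 1: at line 3 remove [pabdb,iaxt,agzwu] add [rle,hds] -> 9 lines: wdmsj dvlt yjjnc gxg rle hds hgkd lfxyh bkjj
Hunk 2: at line 2 remove [yjjnc,gxg,rle] add [uwaz] -> 7 lines: wdmsj dvlt uwaz hds hgkd lfxyh bkjj
Hunk 3: at line 3 remove [hds,hgkd,lfxyh] add [cfdoa,www,hks] -> 7 lines: wdmsj dvlt uwaz cfdoa www hks bkjj
Hunk 4: at line 1 remove [uwaz,cfdoa,www] add [nvsry,piwiz,kfeb] -> 7 lines: wdmsj dvlt nvsry piwiz kfeb hks bkjj
Hunk 5: at line 3 remove [piwiz] add [jpl,cax] -> 8 lines: wdmsj dvlt nvsry jpl cax kfeb hks bkjj
Hunk 6: at line 1 remove [nvsry,jpl,cax] add [wdo] -> 6 lines: wdmsj dvlt wdo kfeb hks bkjj
Hunk 7: at line 1 remove [wdo,kfeb] add [iwe,xic,hesqd] -> 7 lines: wdmsj dvlt iwe xic hesqd hks bkjj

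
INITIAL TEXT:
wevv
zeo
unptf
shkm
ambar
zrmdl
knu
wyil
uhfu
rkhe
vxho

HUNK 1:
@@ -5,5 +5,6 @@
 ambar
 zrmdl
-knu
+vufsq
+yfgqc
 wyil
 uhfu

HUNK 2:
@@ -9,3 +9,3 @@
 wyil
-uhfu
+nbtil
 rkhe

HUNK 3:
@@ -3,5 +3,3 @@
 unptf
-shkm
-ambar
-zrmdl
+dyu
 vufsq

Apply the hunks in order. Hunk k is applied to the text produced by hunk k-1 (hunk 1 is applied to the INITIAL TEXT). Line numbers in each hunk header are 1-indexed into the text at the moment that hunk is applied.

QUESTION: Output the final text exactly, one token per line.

Answer: wevv
zeo
unptf
dyu
vufsq
yfgqc
wyil
nbtil
rkhe
vxho

Derivation:
Hunk 1: at line 5 remove [knu] add [vufsq,yfgqc] -> 12 lines: wevv zeo unptf shkm ambar zrmdl vufsq yfgqc wyil uhfu rkhe vxho
Hunk 2: at line 9 remove [uhfu] add [nbtil] -> 12 lines: wevv zeo unptf shkm ambar zrmdl vufsq yfgqc wyil nbtil rkhe vxho
Hunk 3: at line 3 remove [shkm,ambar,zrmdl] add [dyu] -> 10 lines: wevv zeo unptf dyu vufsq yfgqc wyil nbtil rkhe vxho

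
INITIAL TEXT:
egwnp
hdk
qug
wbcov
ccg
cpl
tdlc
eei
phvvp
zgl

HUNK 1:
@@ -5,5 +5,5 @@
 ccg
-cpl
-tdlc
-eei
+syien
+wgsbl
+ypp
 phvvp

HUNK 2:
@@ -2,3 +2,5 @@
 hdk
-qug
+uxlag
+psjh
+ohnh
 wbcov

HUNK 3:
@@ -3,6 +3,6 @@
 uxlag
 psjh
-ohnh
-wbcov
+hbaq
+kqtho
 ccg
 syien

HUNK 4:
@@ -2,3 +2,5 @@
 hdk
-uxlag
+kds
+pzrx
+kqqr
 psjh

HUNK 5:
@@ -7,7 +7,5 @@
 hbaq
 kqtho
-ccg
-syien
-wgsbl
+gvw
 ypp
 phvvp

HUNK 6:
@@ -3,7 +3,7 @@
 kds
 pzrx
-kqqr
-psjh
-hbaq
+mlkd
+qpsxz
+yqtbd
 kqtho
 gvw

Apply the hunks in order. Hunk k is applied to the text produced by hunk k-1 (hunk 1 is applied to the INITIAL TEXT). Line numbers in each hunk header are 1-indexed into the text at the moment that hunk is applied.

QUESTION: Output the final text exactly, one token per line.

Hunk 1: at line 5 remove [cpl,tdlc,eei] add [syien,wgsbl,ypp] -> 10 lines: egwnp hdk qug wbcov ccg syien wgsbl ypp phvvp zgl
Hunk 2: at line 2 remove [qug] add [uxlag,psjh,ohnh] -> 12 lines: egwnp hdk uxlag psjh ohnh wbcov ccg syien wgsbl ypp phvvp zgl
Hunk 3: at line 3 remove [ohnh,wbcov] add [hbaq,kqtho] -> 12 lines: egwnp hdk uxlag psjh hbaq kqtho ccg syien wgsbl ypp phvvp zgl
Hunk 4: at line 2 remove [uxlag] add [kds,pzrx,kqqr] -> 14 lines: egwnp hdk kds pzrx kqqr psjh hbaq kqtho ccg syien wgsbl ypp phvvp zgl
Hunk 5: at line 7 remove [ccg,syien,wgsbl] add [gvw] -> 12 lines: egwnp hdk kds pzrx kqqr psjh hbaq kqtho gvw ypp phvvp zgl
Hunk 6: at line 3 remove [kqqr,psjh,hbaq] add [mlkd,qpsxz,yqtbd] -> 12 lines: egwnp hdk kds pzrx mlkd qpsxz yqtbd kqtho gvw ypp phvvp zgl

Answer: egwnp
hdk
kds
pzrx
mlkd
qpsxz
yqtbd
kqtho
gvw
ypp
phvvp
zgl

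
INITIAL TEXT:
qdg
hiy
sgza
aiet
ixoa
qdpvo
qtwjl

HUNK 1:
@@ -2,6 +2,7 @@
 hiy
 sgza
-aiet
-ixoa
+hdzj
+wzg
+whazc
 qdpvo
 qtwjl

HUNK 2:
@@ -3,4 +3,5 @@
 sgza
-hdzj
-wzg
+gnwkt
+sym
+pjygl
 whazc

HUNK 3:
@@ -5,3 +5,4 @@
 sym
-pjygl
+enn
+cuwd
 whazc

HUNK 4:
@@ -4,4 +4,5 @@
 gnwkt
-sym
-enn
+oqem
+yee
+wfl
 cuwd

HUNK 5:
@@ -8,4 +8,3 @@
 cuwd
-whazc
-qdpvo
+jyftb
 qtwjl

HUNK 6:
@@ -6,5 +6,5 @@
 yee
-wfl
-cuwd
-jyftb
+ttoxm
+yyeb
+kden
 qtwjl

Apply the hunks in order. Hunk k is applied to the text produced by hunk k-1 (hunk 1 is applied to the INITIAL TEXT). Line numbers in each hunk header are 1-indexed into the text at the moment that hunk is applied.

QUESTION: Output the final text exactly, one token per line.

Answer: qdg
hiy
sgza
gnwkt
oqem
yee
ttoxm
yyeb
kden
qtwjl

Derivation:
Hunk 1: at line 2 remove [aiet,ixoa] add [hdzj,wzg,whazc] -> 8 lines: qdg hiy sgza hdzj wzg whazc qdpvo qtwjl
Hunk 2: at line 3 remove [hdzj,wzg] add [gnwkt,sym,pjygl] -> 9 lines: qdg hiy sgza gnwkt sym pjygl whazc qdpvo qtwjl
Hunk 3: at line 5 remove [pjygl] add [enn,cuwd] -> 10 lines: qdg hiy sgza gnwkt sym enn cuwd whazc qdpvo qtwjl
Hunk 4: at line 4 remove [sym,enn] add [oqem,yee,wfl] -> 11 lines: qdg hiy sgza gnwkt oqem yee wfl cuwd whazc qdpvo qtwjl
Hunk 5: at line 8 remove [whazc,qdpvo] add [jyftb] -> 10 lines: qdg hiy sgza gnwkt oqem yee wfl cuwd jyftb qtwjl
Hunk 6: at line 6 remove [wfl,cuwd,jyftb] add [ttoxm,yyeb,kden] -> 10 lines: qdg hiy sgza gnwkt oqem yee ttoxm yyeb kden qtwjl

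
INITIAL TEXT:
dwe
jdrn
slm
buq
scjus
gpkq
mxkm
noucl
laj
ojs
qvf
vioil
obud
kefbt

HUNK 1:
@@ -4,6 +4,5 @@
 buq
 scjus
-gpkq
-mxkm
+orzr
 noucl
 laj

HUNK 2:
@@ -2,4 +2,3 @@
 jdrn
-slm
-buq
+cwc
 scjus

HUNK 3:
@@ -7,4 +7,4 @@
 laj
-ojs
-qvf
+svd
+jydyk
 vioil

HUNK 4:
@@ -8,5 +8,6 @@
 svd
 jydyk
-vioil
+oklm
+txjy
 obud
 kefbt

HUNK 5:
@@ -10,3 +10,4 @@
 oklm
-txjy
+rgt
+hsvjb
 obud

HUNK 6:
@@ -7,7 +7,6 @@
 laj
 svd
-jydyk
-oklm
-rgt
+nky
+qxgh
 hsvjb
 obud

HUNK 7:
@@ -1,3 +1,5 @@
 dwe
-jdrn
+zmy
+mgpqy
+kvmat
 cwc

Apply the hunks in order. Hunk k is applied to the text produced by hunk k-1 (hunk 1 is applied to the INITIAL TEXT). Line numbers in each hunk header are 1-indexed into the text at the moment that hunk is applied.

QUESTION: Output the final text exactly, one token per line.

Hunk 1: at line 4 remove [gpkq,mxkm] add [orzr] -> 13 lines: dwe jdrn slm buq scjus orzr noucl laj ojs qvf vioil obud kefbt
Hunk 2: at line 2 remove [slm,buq] add [cwc] -> 12 lines: dwe jdrn cwc scjus orzr noucl laj ojs qvf vioil obud kefbt
Hunk 3: at line 7 remove [ojs,qvf] add [svd,jydyk] -> 12 lines: dwe jdrn cwc scjus orzr noucl laj svd jydyk vioil obud kefbt
Hunk 4: at line 8 remove [vioil] add [oklm,txjy] -> 13 lines: dwe jdrn cwc scjus orzr noucl laj svd jydyk oklm txjy obud kefbt
Hunk 5: at line 10 remove [txjy] add [rgt,hsvjb] -> 14 lines: dwe jdrn cwc scjus orzr noucl laj svd jydyk oklm rgt hsvjb obud kefbt
Hunk 6: at line 7 remove [jydyk,oklm,rgt] add [nky,qxgh] -> 13 lines: dwe jdrn cwc scjus orzr noucl laj svd nky qxgh hsvjb obud kefbt
Hunk 7: at line 1 remove [jdrn] add [zmy,mgpqy,kvmat] -> 15 lines: dwe zmy mgpqy kvmat cwc scjus orzr noucl laj svd nky qxgh hsvjb obud kefbt

Answer: dwe
zmy
mgpqy
kvmat
cwc
scjus
orzr
noucl
laj
svd
nky
qxgh
hsvjb
obud
kefbt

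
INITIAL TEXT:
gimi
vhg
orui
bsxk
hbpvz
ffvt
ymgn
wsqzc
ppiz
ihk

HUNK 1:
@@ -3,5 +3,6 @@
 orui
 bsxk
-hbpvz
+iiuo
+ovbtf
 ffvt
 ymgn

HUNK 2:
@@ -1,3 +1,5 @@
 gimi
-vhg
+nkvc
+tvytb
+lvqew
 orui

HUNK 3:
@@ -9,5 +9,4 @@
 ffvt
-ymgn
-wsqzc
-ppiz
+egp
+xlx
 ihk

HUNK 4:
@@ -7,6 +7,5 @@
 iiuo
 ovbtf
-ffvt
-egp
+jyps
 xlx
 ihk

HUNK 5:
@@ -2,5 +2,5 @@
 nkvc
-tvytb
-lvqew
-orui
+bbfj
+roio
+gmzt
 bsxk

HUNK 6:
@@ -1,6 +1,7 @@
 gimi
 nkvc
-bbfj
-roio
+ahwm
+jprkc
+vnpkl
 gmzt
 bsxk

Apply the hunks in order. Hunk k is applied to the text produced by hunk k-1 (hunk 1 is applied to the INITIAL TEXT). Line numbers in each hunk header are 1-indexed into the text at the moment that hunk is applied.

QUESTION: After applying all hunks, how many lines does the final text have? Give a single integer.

Answer: 12

Derivation:
Hunk 1: at line 3 remove [hbpvz] add [iiuo,ovbtf] -> 11 lines: gimi vhg orui bsxk iiuo ovbtf ffvt ymgn wsqzc ppiz ihk
Hunk 2: at line 1 remove [vhg] add [nkvc,tvytb,lvqew] -> 13 lines: gimi nkvc tvytb lvqew orui bsxk iiuo ovbtf ffvt ymgn wsqzc ppiz ihk
Hunk 3: at line 9 remove [ymgn,wsqzc,ppiz] add [egp,xlx] -> 12 lines: gimi nkvc tvytb lvqew orui bsxk iiuo ovbtf ffvt egp xlx ihk
Hunk 4: at line 7 remove [ffvt,egp] add [jyps] -> 11 lines: gimi nkvc tvytb lvqew orui bsxk iiuo ovbtf jyps xlx ihk
Hunk 5: at line 2 remove [tvytb,lvqew,orui] add [bbfj,roio,gmzt] -> 11 lines: gimi nkvc bbfj roio gmzt bsxk iiuo ovbtf jyps xlx ihk
Hunk 6: at line 1 remove [bbfj,roio] add [ahwm,jprkc,vnpkl] -> 12 lines: gimi nkvc ahwm jprkc vnpkl gmzt bsxk iiuo ovbtf jyps xlx ihk
Final line count: 12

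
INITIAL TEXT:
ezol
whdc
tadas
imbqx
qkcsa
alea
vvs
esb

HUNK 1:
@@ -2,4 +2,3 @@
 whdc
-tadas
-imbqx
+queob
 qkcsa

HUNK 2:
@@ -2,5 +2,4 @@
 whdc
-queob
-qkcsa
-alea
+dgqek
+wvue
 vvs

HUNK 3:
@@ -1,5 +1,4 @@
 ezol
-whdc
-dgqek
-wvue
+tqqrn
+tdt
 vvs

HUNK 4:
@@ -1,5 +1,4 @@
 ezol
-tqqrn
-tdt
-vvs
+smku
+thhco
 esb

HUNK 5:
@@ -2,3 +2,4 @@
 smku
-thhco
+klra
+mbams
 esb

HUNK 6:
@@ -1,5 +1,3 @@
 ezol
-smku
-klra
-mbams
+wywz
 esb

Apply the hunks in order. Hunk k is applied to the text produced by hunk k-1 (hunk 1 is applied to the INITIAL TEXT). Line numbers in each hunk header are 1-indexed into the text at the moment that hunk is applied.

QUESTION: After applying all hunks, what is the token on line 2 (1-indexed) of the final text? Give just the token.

Answer: wywz

Derivation:
Hunk 1: at line 2 remove [tadas,imbqx] add [queob] -> 7 lines: ezol whdc queob qkcsa alea vvs esb
Hunk 2: at line 2 remove [queob,qkcsa,alea] add [dgqek,wvue] -> 6 lines: ezol whdc dgqek wvue vvs esb
Hunk 3: at line 1 remove [whdc,dgqek,wvue] add [tqqrn,tdt] -> 5 lines: ezol tqqrn tdt vvs esb
Hunk 4: at line 1 remove [tqqrn,tdt,vvs] add [smku,thhco] -> 4 lines: ezol smku thhco esb
Hunk 5: at line 2 remove [thhco] add [klra,mbams] -> 5 lines: ezol smku klra mbams esb
Hunk 6: at line 1 remove [smku,klra,mbams] add [wywz] -> 3 lines: ezol wywz esb
Final line 2: wywz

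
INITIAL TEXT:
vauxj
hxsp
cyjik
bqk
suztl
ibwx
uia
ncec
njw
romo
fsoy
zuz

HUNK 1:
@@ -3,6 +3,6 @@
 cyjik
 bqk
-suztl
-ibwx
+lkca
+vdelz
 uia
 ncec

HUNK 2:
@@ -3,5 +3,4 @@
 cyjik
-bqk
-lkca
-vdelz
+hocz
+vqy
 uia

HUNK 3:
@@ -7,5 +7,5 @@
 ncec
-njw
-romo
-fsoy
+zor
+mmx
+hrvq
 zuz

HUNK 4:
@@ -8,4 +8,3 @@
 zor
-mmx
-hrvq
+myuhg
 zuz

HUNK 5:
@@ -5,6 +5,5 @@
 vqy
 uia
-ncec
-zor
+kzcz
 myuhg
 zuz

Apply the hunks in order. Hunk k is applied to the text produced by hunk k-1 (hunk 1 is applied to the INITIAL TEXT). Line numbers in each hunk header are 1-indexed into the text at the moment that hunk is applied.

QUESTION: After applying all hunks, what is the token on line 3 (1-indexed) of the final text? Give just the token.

Hunk 1: at line 3 remove [suztl,ibwx] add [lkca,vdelz] -> 12 lines: vauxj hxsp cyjik bqk lkca vdelz uia ncec njw romo fsoy zuz
Hunk 2: at line 3 remove [bqk,lkca,vdelz] add [hocz,vqy] -> 11 lines: vauxj hxsp cyjik hocz vqy uia ncec njw romo fsoy zuz
Hunk 3: at line 7 remove [njw,romo,fsoy] add [zor,mmx,hrvq] -> 11 lines: vauxj hxsp cyjik hocz vqy uia ncec zor mmx hrvq zuz
Hunk 4: at line 8 remove [mmx,hrvq] add [myuhg] -> 10 lines: vauxj hxsp cyjik hocz vqy uia ncec zor myuhg zuz
Hunk 5: at line 5 remove [ncec,zor] add [kzcz] -> 9 lines: vauxj hxsp cyjik hocz vqy uia kzcz myuhg zuz
Final line 3: cyjik

Answer: cyjik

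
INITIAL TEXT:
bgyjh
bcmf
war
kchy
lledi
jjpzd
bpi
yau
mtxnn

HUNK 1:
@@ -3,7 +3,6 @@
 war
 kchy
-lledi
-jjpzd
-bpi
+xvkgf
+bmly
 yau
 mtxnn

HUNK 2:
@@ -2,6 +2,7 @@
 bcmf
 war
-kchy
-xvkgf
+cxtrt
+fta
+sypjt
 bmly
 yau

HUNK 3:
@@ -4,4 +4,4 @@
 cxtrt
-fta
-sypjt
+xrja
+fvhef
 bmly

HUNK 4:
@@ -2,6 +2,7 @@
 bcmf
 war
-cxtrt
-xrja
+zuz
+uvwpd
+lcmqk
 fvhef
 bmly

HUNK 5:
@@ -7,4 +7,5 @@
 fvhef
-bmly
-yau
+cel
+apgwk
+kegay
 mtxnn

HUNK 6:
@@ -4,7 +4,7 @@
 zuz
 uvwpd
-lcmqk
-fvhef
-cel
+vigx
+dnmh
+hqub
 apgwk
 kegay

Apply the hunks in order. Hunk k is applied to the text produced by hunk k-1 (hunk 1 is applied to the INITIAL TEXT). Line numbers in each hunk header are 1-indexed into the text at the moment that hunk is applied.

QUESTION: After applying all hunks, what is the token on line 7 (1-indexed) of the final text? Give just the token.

Answer: dnmh

Derivation:
Hunk 1: at line 3 remove [lledi,jjpzd,bpi] add [xvkgf,bmly] -> 8 lines: bgyjh bcmf war kchy xvkgf bmly yau mtxnn
Hunk 2: at line 2 remove [kchy,xvkgf] add [cxtrt,fta,sypjt] -> 9 lines: bgyjh bcmf war cxtrt fta sypjt bmly yau mtxnn
Hunk 3: at line 4 remove [fta,sypjt] add [xrja,fvhef] -> 9 lines: bgyjh bcmf war cxtrt xrja fvhef bmly yau mtxnn
Hunk 4: at line 2 remove [cxtrt,xrja] add [zuz,uvwpd,lcmqk] -> 10 lines: bgyjh bcmf war zuz uvwpd lcmqk fvhef bmly yau mtxnn
Hunk 5: at line 7 remove [bmly,yau] add [cel,apgwk,kegay] -> 11 lines: bgyjh bcmf war zuz uvwpd lcmqk fvhef cel apgwk kegay mtxnn
Hunk 6: at line 4 remove [lcmqk,fvhef,cel] add [vigx,dnmh,hqub] -> 11 lines: bgyjh bcmf war zuz uvwpd vigx dnmh hqub apgwk kegay mtxnn
Final line 7: dnmh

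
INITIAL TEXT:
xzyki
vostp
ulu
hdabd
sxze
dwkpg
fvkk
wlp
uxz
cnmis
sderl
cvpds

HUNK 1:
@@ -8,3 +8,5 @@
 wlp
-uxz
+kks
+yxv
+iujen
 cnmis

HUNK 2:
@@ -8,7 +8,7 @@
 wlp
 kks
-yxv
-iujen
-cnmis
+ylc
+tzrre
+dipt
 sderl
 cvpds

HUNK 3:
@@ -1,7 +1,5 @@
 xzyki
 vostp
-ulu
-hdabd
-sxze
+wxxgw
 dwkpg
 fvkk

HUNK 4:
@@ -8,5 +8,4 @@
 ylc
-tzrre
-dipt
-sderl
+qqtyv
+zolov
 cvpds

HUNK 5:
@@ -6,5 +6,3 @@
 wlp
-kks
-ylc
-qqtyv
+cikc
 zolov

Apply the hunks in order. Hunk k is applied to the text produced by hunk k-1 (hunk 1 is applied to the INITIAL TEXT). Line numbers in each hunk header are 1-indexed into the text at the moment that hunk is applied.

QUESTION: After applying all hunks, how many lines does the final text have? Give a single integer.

Hunk 1: at line 8 remove [uxz] add [kks,yxv,iujen] -> 14 lines: xzyki vostp ulu hdabd sxze dwkpg fvkk wlp kks yxv iujen cnmis sderl cvpds
Hunk 2: at line 8 remove [yxv,iujen,cnmis] add [ylc,tzrre,dipt] -> 14 lines: xzyki vostp ulu hdabd sxze dwkpg fvkk wlp kks ylc tzrre dipt sderl cvpds
Hunk 3: at line 1 remove [ulu,hdabd,sxze] add [wxxgw] -> 12 lines: xzyki vostp wxxgw dwkpg fvkk wlp kks ylc tzrre dipt sderl cvpds
Hunk 4: at line 8 remove [tzrre,dipt,sderl] add [qqtyv,zolov] -> 11 lines: xzyki vostp wxxgw dwkpg fvkk wlp kks ylc qqtyv zolov cvpds
Hunk 5: at line 6 remove [kks,ylc,qqtyv] add [cikc] -> 9 lines: xzyki vostp wxxgw dwkpg fvkk wlp cikc zolov cvpds
Final line count: 9

Answer: 9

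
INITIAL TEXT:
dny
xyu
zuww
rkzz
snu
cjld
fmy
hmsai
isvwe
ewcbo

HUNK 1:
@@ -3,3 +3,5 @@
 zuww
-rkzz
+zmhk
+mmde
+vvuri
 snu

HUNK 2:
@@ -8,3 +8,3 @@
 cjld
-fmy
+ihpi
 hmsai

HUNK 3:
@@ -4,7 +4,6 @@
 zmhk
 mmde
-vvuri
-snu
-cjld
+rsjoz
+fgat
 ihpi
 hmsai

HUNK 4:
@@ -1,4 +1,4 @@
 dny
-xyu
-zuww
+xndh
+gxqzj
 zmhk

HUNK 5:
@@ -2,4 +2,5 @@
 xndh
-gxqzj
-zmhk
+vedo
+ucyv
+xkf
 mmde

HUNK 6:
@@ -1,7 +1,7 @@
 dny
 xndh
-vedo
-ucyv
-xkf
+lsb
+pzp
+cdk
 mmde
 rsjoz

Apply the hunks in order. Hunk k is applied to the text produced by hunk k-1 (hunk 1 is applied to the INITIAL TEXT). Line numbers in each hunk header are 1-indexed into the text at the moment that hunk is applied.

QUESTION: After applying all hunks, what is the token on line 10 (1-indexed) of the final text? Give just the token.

Hunk 1: at line 3 remove [rkzz] add [zmhk,mmde,vvuri] -> 12 lines: dny xyu zuww zmhk mmde vvuri snu cjld fmy hmsai isvwe ewcbo
Hunk 2: at line 8 remove [fmy] add [ihpi] -> 12 lines: dny xyu zuww zmhk mmde vvuri snu cjld ihpi hmsai isvwe ewcbo
Hunk 3: at line 4 remove [vvuri,snu,cjld] add [rsjoz,fgat] -> 11 lines: dny xyu zuww zmhk mmde rsjoz fgat ihpi hmsai isvwe ewcbo
Hunk 4: at line 1 remove [xyu,zuww] add [xndh,gxqzj] -> 11 lines: dny xndh gxqzj zmhk mmde rsjoz fgat ihpi hmsai isvwe ewcbo
Hunk 5: at line 2 remove [gxqzj,zmhk] add [vedo,ucyv,xkf] -> 12 lines: dny xndh vedo ucyv xkf mmde rsjoz fgat ihpi hmsai isvwe ewcbo
Hunk 6: at line 1 remove [vedo,ucyv,xkf] add [lsb,pzp,cdk] -> 12 lines: dny xndh lsb pzp cdk mmde rsjoz fgat ihpi hmsai isvwe ewcbo
Final line 10: hmsai

Answer: hmsai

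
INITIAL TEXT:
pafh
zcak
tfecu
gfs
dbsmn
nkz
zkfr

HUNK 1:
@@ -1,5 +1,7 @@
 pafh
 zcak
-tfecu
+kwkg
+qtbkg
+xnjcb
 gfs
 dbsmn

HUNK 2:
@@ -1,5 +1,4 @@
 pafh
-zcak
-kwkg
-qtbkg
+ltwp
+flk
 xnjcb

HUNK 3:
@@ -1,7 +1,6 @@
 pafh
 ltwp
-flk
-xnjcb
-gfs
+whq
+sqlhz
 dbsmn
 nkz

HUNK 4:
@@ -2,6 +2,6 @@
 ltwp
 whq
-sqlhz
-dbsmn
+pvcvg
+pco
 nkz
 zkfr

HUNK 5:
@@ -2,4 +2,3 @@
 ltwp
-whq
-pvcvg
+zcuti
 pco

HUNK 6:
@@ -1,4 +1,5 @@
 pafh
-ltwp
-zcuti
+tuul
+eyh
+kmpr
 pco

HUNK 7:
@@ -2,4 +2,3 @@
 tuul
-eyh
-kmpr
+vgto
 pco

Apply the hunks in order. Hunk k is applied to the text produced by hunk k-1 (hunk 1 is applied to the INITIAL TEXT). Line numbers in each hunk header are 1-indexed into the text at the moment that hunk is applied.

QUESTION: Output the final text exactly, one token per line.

Answer: pafh
tuul
vgto
pco
nkz
zkfr

Derivation:
Hunk 1: at line 1 remove [tfecu] add [kwkg,qtbkg,xnjcb] -> 9 lines: pafh zcak kwkg qtbkg xnjcb gfs dbsmn nkz zkfr
Hunk 2: at line 1 remove [zcak,kwkg,qtbkg] add [ltwp,flk] -> 8 lines: pafh ltwp flk xnjcb gfs dbsmn nkz zkfr
Hunk 3: at line 1 remove [flk,xnjcb,gfs] add [whq,sqlhz] -> 7 lines: pafh ltwp whq sqlhz dbsmn nkz zkfr
Hunk 4: at line 2 remove [sqlhz,dbsmn] add [pvcvg,pco] -> 7 lines: pafh ltwp whq pvcvg pco nkz zkfr
Hunk 5: at line 2 remove [whq,pvcvg] add [zcuti] -> 6 lines: pafh ltwp zcuti pco nkz zkfr
Hunk 6: at line 1 remove [ltwp,zcuti] add [tuul,eyh,kmpr] -> 7 lines: pafh tuul eyh kmpr pco nkz zkfr
Hunk 7: at line 2 remove [eyh,kmpr] add [vgto] -> 6 lines: pafh tuul vgto pco nkz zkfr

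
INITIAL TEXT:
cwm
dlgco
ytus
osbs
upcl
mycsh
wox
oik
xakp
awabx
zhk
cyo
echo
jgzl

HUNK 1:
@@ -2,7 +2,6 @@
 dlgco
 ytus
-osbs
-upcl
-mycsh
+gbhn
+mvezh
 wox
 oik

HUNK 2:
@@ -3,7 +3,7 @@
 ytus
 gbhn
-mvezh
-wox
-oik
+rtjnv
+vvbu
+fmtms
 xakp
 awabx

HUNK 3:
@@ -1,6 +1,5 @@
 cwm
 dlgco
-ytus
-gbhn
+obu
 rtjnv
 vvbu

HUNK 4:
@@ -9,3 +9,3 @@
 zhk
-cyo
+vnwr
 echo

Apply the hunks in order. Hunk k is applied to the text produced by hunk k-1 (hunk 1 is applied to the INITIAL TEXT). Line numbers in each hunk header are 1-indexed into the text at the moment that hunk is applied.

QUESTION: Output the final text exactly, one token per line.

Answer: cwm
dlgco
obu
rtjnv
vvbu
fmtms
xakp
awabx
zhk
vnwr
echo
jgzl

Derivation:
Hunk 1: at line 2 remove [osbs,upcl,mycsh] add [gbhn,mvezh] -> 13 lines: cwm dlgco ytus gbhn mvezh wox oik xakp awabx zhk cyo echo jgzl
Hunk 2: at line 3 remove [mvezh,wox,oik] add [rtjnv,vvbu,fmtms] -> 13 lines: cwm dlgco ytus gbhn rtjnv vvbu fmtms xakp awabx zhk cyo echo jgzl
Hunk 3: at line 1 remove [ytus,gbhn] add [obu] -> 12 lines: cwm dlgco obu rtjnv vvbu fmtms xakp awabx zhk cyo echo jgzl
Hunk 4: at line 9 remove [cyo] add [vnwr] -> 12 lines: cwm dlgco obu rtjnv vvbu fmtms xakp awabx zhk vnwr echo jgzl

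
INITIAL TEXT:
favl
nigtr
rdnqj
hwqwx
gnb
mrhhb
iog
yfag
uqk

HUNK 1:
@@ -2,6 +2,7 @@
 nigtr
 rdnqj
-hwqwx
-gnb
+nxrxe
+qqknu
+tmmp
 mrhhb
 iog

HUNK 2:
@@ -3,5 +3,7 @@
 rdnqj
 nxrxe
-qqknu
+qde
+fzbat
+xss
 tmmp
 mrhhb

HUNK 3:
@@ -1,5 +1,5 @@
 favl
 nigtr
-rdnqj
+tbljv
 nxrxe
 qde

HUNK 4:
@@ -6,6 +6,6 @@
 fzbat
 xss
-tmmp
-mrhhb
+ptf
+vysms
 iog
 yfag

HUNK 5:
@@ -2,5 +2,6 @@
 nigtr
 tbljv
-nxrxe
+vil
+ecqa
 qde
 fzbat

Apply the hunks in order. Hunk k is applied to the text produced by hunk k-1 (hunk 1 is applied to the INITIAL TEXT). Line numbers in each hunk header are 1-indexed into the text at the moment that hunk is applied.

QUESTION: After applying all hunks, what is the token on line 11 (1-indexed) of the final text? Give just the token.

Hunk 1: at line 2 remove [hwqwx,gnb] add [nxrxe,qqknu,tmmp] -> 10 lines: favl nigtr rdnqj nxrxe qqknu tmmp mrhhb iog yfag uqk
Hunk 2: at line 3 remove [qqknu] add [qde,fzbat,xss] -> 12 lines: favl nigtr rdnqj nxrxe qde fzbat xss tmmp mrhhb iog yfag uqk
Hunk 3: at line 1 remove [rdnqj] add [tbljv] -> 12 lines: favl nigtr tbljv nxrxe qde fzbat xss tmmp mrhhb iog yfag uqk
Hunk 4: at line 6 remove [tmmp,mrhhb] add [ptf,vysms] -> 12 lines: favl nigtr tbljv nxrxe qde fzbat xss ptf vysms iog yfag uqk
Hunk 5: at line 2 remove [nxrxe] add [vil,ecqa] -> 13 lines: favl nigtr tbljv vil ecqa qde fzbat xss ptf vysms iog yfag uqk
Final line 11: iog

Answer: iog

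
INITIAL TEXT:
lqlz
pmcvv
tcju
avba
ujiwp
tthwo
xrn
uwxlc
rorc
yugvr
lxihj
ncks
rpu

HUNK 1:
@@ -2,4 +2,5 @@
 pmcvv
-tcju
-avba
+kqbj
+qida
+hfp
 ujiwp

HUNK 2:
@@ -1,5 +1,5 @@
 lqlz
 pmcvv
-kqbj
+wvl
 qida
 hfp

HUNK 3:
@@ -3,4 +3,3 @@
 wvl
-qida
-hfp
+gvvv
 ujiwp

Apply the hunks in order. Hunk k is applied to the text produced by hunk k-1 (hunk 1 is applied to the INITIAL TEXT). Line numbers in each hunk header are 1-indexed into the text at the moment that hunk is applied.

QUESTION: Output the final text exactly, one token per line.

Answer: lqlz
pmcvv
wvl
gvvv
ujiwp
tthwo
xrn
uwxlc
rorc
yugvr
lxihj
ncks
rpu

Derivation:
Hunk 1: at line 2 remove [tcju,avba] add [kqbj,qida,hfp] -> 14 lines: lqlz pmcvv kqbj qida hfp ujiwp tthwo xrn uwxlc rorc yugvr lxihj ncks rpu
Hunk 2: at line 1 remove [kqbj] add [wvl] -> 14 lines: lqlz pmcvv wvl qida hfp ujiwp tthwo xrn uwxlc rorc yugvr lxihj ncks rpu
Hunk 3: at line 3 remove [qida,hfp] add [gvvv] -> 13 lines: lqlz pmcvv wvl gvvv ujiwp tthwo xrn uwxlc rorc yugvr lxihj ncks rpu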